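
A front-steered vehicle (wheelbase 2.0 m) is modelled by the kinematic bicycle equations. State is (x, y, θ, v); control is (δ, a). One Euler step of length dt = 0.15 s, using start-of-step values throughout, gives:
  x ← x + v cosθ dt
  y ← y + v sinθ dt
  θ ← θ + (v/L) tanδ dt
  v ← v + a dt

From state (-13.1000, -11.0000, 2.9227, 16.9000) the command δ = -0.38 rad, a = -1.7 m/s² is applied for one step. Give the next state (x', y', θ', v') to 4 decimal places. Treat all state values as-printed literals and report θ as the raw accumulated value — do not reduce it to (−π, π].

x' = -13.1000 + 16.9000·cos(2.9227)·0.15 = -15.5745
y' = -11.0000 + 16.9000·sin(2.9227)·0.15 = -10.4495
θ' = 2.9227 + (16.9000/2.0)·tan(-0.38)·0.15 = 2.4164
v' = 16.9000 − 1.7000·0.15 = 16.6450

(-15.5745, -10.4495, 2.4164, 16.6450)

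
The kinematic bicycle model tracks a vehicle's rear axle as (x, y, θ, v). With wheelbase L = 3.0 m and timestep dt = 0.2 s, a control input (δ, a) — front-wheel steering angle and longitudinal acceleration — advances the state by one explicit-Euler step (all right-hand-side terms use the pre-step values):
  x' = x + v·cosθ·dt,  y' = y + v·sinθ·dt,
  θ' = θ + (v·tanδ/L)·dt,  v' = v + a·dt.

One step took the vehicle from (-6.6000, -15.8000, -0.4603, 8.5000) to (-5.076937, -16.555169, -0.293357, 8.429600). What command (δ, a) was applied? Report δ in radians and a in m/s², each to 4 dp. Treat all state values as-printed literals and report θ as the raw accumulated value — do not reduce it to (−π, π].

a = (v'−v)/dt = (-0.070400)/0.2 = -0.3520
Δθ = θ'−θ = 0.166943;  (v·dt/L) = 8.5000·0.2/3.0 = 0.566667
tan δ = Δθ·L/(v·dt) = 0.294605  →  δ = 0.2865

δ = 0.2865, a = -0.3520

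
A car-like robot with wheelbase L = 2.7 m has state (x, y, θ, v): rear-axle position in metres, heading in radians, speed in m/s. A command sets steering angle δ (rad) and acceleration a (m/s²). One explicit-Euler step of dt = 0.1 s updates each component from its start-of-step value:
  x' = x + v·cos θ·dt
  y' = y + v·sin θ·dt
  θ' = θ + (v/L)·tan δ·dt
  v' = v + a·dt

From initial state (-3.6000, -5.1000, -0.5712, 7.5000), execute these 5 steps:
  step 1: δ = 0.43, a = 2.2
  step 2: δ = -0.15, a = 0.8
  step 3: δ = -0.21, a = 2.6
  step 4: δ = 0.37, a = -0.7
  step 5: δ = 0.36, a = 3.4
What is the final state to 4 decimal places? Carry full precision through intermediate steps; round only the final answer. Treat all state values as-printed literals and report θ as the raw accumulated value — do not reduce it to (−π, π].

(-0.1695, -6.9574, -0.3214, 8.3300)

after step 1 (δ=0.43, a=2.2): (-2.969060, -5.505481, -0.443805, 7.720000)
after step 2 (δ=-0.15, a=0.8): (-2.271848, -5.836962, -0.487019, 7.800000)
after step 3 (δ=-0.21, a=2.6): (-1.582537, -6.201997, -0.548593, 8.060000)
after step 4 (δ=0.37, a=-0.7): (-0.894811, -6.622316, -0.432809, 7.990000)
after step 5 (δ=0.36, a=3.4): (-0.169486, -6.957434, -0.321422, 8.330000)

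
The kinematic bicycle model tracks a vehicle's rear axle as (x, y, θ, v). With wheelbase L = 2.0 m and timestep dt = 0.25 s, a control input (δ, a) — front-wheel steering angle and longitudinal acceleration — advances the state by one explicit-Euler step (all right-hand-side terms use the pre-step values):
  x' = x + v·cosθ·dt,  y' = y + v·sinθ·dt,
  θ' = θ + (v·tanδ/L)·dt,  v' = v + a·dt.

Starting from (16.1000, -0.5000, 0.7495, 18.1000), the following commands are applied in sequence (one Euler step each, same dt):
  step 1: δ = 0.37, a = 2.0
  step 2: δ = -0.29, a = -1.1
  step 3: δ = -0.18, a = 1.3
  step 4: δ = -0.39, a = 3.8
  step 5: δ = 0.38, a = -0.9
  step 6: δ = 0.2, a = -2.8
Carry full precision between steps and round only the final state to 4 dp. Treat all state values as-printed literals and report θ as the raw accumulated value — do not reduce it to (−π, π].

after step 1 (δ=0.37, a=2.0): (19.412434, 2.582760, 1.627040, 18.600000)
after step 2 (δ=-0.29, a=-1.1): (19.151037, 7.225407, 0.933231, 18.325000)
after step 3 (δ=-0.18, a=1.3): (21.877985, 10.906657, 0.516407, 18.650000)
after step 4 (δ=-0.39, a=3.8): (25.932490, 13.208807, -0.441865, 19.600000)
after step 5 (δ=0.38, a=-0.9): (30.361873, 11.113439, 0.536696, 19.375000)
after step 6 (δ=0.2, a=-2.8): (34.524605, 13.590045, 1.027634, 18.675000)

(34.5246, 13.5900, 1.0276, 18.6750)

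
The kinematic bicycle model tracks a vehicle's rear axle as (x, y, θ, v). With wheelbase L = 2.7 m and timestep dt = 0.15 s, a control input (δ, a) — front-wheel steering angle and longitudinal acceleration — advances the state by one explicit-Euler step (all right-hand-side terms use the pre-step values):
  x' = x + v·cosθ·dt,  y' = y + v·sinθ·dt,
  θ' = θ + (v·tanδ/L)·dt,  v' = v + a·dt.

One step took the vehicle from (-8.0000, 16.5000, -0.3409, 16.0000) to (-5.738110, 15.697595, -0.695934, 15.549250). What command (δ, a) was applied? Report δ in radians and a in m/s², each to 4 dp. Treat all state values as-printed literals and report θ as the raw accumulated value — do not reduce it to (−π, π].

a = (v'−v)/dt = (-0.450750)/0.15 = -3.0050
Δθ = θ'−θ = -0.355034;  (v·dt/L) = 16.0000·0.15/2.7 = 0.888889
tan δ = Δθ·L/(v·dt) = -0.399413  →  δ = -0.3800

δ = -0.3800, a = -3.0050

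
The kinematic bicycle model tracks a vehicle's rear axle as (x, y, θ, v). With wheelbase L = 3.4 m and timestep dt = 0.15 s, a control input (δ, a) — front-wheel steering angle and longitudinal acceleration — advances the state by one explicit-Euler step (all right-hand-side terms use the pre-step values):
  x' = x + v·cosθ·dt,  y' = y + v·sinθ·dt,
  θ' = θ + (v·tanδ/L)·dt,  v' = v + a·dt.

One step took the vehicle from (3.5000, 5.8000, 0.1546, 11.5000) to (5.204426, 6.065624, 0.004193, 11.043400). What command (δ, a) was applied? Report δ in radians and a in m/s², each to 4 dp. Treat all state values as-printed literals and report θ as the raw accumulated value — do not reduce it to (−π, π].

a = (v'−v)/dt = (-0.456600)/0.15 = -3.0440
Δθ = θ'−θ = -0.150407;  (v·dt/L) = 11.5000·0.15/3.4 = 0.507353
tan δ = Δθ·L/(v·dt) = -0.296454  →  δ = -0.2882

δ = -0.2882, a = -3.0440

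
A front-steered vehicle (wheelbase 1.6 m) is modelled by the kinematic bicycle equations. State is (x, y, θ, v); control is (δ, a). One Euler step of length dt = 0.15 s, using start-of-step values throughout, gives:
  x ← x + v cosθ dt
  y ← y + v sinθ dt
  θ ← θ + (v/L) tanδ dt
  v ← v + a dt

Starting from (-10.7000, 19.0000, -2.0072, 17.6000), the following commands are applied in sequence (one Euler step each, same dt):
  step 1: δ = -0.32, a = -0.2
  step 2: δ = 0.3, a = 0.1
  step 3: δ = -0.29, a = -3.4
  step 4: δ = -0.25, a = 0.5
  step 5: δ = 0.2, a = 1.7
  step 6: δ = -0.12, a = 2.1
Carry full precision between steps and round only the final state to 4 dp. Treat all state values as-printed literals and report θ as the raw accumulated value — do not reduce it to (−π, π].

(-22.1046, 9.5373, -2.8160, 17.7200)

after step 1 (δ=-0.32, a=-0.2): (-11.815883, 16.607427, -2.553993, 17.570000)
after step 2 (δ=0.3, a=0.1): (-14.009340, 15.146397, -2.044458, 17.585000)
after step 3 (δ=-0.29, a=-3.4): (-15.212543, 12.799053, -2.536419, 17.075000)
after step 4 (δ=-0.25, a=0.5): (-17.318924, 11.341945, -2.945166, 17.150000)
after step 5 (δ=0.2, a=1.7): (-19.841955, 10.839880, -2.619246, 17.405000)
after step 6 (δ=-0.12, a=2.1): (-22.104564, 9.537337, -2.815998, 17.720000)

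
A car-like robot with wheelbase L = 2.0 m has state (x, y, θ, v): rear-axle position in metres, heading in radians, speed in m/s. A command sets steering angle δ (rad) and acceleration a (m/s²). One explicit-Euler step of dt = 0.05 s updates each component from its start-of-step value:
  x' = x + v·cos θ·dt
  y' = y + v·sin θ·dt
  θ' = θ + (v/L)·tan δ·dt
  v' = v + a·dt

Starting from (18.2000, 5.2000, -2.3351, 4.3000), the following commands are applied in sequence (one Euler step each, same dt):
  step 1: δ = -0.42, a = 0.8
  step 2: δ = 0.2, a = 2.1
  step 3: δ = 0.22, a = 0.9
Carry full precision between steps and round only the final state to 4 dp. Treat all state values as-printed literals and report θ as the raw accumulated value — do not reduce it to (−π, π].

after step 1 (δ=-0.42, a=0.8): (18.051213, 5.044799, -2.383107, 4.340000)
after step 2 (δ=0.2, a=2.1): (17.893697, 4.895541, -2.361113, 4.445000)
after step 3 (δ=0.22, a=0.9): (17.735772, 4.739162, -2.336263, 4.490000)

(17.7358, 4.7392, -2.3363, 4.4900)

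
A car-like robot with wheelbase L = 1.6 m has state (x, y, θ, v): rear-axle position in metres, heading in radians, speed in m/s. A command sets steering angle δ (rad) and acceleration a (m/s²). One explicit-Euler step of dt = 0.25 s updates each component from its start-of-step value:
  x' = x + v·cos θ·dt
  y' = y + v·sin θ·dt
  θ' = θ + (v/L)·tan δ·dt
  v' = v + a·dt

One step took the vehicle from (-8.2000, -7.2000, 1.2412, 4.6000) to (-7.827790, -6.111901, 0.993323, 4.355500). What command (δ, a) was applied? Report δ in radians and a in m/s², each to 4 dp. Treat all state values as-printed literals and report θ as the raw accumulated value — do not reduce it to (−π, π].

a = (v'−v)/dt = (-0.244500)/0.25 = -0.9780
Δθ = θ'−θ = -0.247877;  (v·dt/L) = 4.6000·0.25/1.6 = 0.718750
tan δ = Δθ·L/(v·dt) = -0.344872  →  δ = -0.3321

δ = -0.3321, a = -0.9780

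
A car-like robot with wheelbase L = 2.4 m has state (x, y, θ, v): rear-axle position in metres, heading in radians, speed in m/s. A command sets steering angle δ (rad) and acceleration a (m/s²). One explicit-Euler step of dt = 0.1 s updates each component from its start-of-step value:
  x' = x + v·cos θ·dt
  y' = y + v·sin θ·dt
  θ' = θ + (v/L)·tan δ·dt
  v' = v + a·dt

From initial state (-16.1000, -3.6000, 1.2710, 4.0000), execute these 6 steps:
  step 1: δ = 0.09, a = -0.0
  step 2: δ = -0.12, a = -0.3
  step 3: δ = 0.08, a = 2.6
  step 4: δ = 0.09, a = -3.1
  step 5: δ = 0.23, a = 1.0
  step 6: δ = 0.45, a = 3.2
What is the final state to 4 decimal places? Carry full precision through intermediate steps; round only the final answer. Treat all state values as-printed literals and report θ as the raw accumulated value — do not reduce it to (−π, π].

after step 1 (δ=0.09, a=-0.0): (-15.981870, -3.217841, 1.286041, 4.000000)
after step 2 (δ=-0.12, a=-0.3): (-15.869501, -2.833949, 1.265944, 3.970000)
after step 3 (δ=0.08, a=2.6): (-15.750340, -2.455254, 1.279206, 4.230000)
after step 4 (δ=0.09, a=-3.1): (-15.628738, -2.050110, 1.295111, 3.920000)
after step 5 (δ=0.23, a=1.0): (-15.522033, -1.672912, 1.333355, 4.020000)
after step 6 (δ=0.45, a=3.2): (-15.427476, -1.282191, 1.414266, 4.340000)

(-15.4275, -1.2822, 1.4143, 4.3400)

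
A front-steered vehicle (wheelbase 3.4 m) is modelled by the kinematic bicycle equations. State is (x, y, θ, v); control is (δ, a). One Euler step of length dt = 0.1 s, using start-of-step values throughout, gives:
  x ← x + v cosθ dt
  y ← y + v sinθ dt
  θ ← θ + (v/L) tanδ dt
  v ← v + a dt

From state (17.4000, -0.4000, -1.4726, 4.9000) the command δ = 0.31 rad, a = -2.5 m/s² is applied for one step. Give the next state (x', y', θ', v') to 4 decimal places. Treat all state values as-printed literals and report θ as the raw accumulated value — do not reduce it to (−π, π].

x' = 17.4000 + 4.9000·cos(-1.4726)·0.1 = 17.4480
y' = -0.4000 + 4.9000·sin(-1.4726)·0.1 = -0.8876
θ' = -1.4726 + (4.9000/3.4)·tan(0.31)·0.1 = -1.4264
v' = 4.9000 − 2.5000·0.1 = 4.6500

(17.4480, -0.8876, -1.4264, 4.6500)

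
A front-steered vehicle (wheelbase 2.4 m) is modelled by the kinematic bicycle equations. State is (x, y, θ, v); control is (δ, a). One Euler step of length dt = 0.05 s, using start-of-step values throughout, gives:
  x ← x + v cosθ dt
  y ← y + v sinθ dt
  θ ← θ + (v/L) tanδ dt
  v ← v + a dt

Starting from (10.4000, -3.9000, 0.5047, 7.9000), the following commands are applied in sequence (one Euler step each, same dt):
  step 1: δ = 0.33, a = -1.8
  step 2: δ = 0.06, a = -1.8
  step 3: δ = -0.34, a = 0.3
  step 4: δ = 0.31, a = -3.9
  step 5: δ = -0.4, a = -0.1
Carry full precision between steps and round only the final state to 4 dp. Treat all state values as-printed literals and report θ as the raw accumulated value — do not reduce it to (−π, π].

after step 1 (δ=0.33, a=-1.8): (10.745751, -3.709000, 0.561074, 7.810000)
after step 2 (δ=0.06, a=-1.8): (11.076381, -3.501216, 0.570848, 7.720000)
after step 3 (δ=-0.34, a=0.3): (11.401178, -3.292643, 0.513955, 7.735000)
after step 4 (δ=0.31, a=-3.9): (11.737963, -3.102507, 0.565575, 7.540000)
after step 5 (δ=-0.4, a=-0.1): (12.056257, -2.900472, 0.499161, 7.535000)

(12.0563, -2.9005, 0.4992, 7.5350)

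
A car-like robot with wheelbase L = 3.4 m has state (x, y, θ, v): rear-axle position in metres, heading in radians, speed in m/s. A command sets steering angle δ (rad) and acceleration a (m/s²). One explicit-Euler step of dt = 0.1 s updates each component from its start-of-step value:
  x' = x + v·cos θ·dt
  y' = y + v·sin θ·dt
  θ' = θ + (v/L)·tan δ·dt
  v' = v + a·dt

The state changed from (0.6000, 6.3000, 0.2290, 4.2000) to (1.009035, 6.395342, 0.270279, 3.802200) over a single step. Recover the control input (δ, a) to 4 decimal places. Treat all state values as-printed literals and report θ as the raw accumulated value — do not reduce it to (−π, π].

δ = 0.3225, a = -3.9780

a = (v'−v)/dt = (-0.397800)/0.1 = -3.9780
Δθ = θ'−θ = 0.041279;  (v·dt/L) = 4.2000·0.1/3.4 = 0.123529
tan δ = Δθ·L/(v·dt) = 0.334163  →  δ = 0.3225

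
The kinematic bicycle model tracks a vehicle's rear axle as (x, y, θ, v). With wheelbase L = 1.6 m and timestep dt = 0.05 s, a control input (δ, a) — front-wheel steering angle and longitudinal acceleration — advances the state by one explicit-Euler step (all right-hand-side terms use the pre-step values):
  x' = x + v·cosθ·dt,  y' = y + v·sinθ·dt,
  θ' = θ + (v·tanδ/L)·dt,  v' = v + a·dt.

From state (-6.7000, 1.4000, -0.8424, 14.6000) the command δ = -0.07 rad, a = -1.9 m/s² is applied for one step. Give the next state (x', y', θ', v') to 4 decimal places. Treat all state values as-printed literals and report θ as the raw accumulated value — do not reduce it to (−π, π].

(-6.2141, 0.8552, -0.8744, 14.5050)

x' = -6.7000 + 14.6000·cos(-0.8424)·0.05 = -6.2141
y' = 1.4000 + 14.6000·sin(-0.8424)·0.05 = 0.8552
θ' = -0.8424 + (14.6000/1.6)·tan(-0.07)·0.05 = -0.8744
v' = 14.6000 − 1.9000·0.05 = 14.5050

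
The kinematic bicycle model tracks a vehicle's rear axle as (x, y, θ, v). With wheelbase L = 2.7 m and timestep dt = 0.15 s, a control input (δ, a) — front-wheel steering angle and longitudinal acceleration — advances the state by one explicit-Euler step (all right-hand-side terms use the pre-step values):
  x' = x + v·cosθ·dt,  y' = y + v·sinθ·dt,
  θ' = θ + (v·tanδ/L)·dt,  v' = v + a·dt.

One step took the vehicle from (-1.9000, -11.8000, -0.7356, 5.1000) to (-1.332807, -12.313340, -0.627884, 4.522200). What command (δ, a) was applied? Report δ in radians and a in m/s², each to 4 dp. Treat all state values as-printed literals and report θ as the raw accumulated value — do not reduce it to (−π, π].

δ = 0.3633, a = -3.8520

a = (v'−v)/dt = (-0.577800)/0.15 = -3.8520
Δθ = θ'−θ = 0.107716;  (v·dt/L) = 5.1000·0.15/2.7 = 0.283333
tan δ = Δθ·L/(v·dt) = 0.380174  →  δ = 0.3633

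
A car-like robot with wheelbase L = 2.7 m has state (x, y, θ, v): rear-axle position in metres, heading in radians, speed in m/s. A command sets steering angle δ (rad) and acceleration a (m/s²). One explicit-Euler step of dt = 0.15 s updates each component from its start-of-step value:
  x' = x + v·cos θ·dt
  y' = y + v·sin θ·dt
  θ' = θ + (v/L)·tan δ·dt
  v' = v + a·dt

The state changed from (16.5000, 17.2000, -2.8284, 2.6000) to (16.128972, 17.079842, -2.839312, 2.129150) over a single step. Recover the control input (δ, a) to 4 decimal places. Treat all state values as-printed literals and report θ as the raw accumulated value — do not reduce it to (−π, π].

δ = -0.0754, a = -3.1390

a = (v'−v)/dt = (-0.470850)/0.15 = -3.1390
Δθ = θ'−θ = -0.010912;  (v·dt/L) = 2.6000·0.15/2.7 = 0.144444
tan δ = Δθ·L/(v·dt) = -0.075545  →  δ = -0.0754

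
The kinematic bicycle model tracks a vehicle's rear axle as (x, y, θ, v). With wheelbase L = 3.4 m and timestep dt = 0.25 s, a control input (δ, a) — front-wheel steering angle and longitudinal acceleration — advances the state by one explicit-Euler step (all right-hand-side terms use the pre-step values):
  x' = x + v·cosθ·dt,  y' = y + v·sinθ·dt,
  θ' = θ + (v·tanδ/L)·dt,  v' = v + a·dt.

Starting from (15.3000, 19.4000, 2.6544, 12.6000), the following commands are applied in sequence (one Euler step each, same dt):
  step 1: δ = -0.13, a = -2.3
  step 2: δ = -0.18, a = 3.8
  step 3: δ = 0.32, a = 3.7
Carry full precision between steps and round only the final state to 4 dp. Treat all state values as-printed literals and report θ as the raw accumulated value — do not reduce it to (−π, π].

(7.7190, 24.8490, 2.6885, 13.9000)

after step 1 (δ=-0.13, a=-2.3): (12.516501, 20.874663, 2.533276, 12.025000)
after step 2 (δ=-0.18, a=3.8): (10.049539, 22.592696, 2.372380, 12.975000)
after step 3 (δ=0.32, a=3.7): (7.719039, 24.848951, 2.688540, 13.900000)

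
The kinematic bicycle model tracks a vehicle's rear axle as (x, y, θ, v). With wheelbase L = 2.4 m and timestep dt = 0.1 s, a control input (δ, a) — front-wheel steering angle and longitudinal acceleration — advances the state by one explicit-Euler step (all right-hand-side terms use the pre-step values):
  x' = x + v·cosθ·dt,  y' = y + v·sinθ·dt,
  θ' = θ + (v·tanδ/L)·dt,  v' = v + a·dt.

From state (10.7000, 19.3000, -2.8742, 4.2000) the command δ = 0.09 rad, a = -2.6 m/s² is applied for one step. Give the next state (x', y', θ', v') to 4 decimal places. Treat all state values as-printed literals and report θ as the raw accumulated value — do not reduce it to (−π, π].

x' = 10.7000 + 4.2000·cos(-2.8742)·0.1 = 10.2949
y' = 19.3000 + 4.2000·sin(-2.8742)·0.1 = 19.1890
θ' = -2.8742 + (4.2000/2.4)·tan(0.09)·0.1 = -2.8584
v' = 4.2000 − 2.6000·0.1 = 3.9400

(10.2949, 19.1890, -2.8584, 3.9400)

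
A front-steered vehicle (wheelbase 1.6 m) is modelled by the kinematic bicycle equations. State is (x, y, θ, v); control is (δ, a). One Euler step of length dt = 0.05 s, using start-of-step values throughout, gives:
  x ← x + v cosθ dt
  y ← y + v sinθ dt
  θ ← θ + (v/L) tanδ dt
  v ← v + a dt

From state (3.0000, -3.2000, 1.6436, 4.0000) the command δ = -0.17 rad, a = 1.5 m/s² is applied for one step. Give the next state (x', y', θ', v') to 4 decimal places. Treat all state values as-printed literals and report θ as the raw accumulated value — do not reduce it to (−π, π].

(2.9855, -3.0005, 1.6221, 4.0750)

x' = 3.0000 + 4.0000·cos(1.6436)·0.05 = 2.9855
y' = -3.2000 + 4.0000·sin(1.6436)·0.05 = -3.0005
θ' = 1.6436 + (4.0000/1.6)·tan(-0.17)·0.05 = 1.6221
v' = 4.0000 + 1.5000·0.05 = 4.0750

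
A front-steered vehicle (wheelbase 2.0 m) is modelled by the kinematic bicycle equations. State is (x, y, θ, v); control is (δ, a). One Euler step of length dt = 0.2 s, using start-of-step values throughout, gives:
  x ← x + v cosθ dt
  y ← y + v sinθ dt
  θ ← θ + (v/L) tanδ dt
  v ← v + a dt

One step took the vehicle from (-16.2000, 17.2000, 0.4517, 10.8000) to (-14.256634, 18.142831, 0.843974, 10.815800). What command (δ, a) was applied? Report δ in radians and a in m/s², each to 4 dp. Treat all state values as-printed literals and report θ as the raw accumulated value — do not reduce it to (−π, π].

δ = 0.3484, a = 0.0790

a = (v'−v)/dt = (0.015800)/0.2 = 0.0790
Δθ = θ'−θ = 0.392274;  (v·dt/L) = 10.8000·0.2/2.0 = 1.080000
tan δ = Δθ·L/(v·dt) = 0.363217  →  δ = 0.3484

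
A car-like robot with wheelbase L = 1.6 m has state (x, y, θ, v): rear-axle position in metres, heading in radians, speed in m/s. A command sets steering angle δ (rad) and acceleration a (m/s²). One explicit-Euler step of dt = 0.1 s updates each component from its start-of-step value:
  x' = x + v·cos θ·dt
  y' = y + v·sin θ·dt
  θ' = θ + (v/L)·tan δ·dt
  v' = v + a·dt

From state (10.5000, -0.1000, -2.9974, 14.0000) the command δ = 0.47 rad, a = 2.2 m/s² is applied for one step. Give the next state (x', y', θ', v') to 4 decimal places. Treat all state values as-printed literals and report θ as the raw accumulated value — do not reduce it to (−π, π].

x' = 10.5000 + 14.0000·cos(-2.9974)·0.1 = 9.1145
y' = -0.1000 + 14.0000·sin(-2.9974)·0.1 = -0.3012
θ' = -2.9974 + (14.0000/1.6)·tan(0.47)·0.1 = -2.5529
v' = 14.0000 + 2.2000·0.1 = 14.2200

(9.1145, -0.3012, -2.5529, 14.2200)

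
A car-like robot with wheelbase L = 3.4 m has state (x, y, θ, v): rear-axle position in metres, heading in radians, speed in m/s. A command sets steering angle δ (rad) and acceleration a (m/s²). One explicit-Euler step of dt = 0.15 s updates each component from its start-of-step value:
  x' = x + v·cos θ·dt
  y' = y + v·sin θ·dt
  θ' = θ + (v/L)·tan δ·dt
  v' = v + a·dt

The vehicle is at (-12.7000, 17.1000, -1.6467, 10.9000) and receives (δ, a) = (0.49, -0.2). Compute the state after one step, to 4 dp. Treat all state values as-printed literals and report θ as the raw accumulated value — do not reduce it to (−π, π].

(-12.8240, 15.4697, -1.3902, 10.8700)

x' = -12.7000 + 10.9000·cos(-1.6467)·0.15 = -12.8240
y' = 17.1000 + 10.9000·sin(-1.6467)·0.15 = 15.4697
θ' = -1.6467 + (10.9000/3.4)·tan(0.49)·0.15 = -1.3902
v' = 10.9000 − 0.2000·0.15 = 10.8700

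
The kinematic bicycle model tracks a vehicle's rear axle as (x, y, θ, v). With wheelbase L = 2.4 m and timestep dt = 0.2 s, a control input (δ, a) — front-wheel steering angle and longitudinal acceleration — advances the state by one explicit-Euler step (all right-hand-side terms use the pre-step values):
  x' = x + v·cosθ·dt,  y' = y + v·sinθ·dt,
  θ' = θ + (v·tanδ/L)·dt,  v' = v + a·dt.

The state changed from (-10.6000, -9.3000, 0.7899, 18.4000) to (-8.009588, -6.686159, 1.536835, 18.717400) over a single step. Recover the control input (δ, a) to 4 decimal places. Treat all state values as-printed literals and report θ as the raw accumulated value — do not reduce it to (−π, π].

δ = 0.4533, a = 1.5870

a = (v'−v)/dt = (0.317400)/0.2 = 1.5870
Δθ = θ'−θ = 0.746935;  (v·dt/L) = 18.4000·0.2/2.4 = 1.533333
tan δ = Δθ·L/(v·dt) = 0.487132  →  δ = 0.4533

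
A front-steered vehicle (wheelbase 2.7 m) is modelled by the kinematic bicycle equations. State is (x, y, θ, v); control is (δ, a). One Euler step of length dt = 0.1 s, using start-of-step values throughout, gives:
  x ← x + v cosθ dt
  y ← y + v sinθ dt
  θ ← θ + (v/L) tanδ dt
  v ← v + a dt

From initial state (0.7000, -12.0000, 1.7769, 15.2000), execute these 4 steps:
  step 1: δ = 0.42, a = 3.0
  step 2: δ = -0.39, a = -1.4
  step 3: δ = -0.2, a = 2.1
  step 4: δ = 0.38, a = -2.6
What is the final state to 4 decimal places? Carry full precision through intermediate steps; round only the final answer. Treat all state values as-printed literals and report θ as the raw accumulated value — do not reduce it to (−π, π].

(-0.7983, -6.0749, 1.9073, 15.3100)

after step 1 (δ=0.42, a=3.0): (0.388936, -10.512170, 2.028304, 15.500000)
after step 2 (δ=-0.39, a=-1.4): (-0.295720, -9.121578, 1.792328, 15.360000)
after step 3 (δ=-0.2, a=2.1): (-0.633216, -7.623114, 1.677008, 15.570000)
after step 4 (δ=0.38, a=-2.6): (-0.798277, -6.074888, 1.907336, 15.310000)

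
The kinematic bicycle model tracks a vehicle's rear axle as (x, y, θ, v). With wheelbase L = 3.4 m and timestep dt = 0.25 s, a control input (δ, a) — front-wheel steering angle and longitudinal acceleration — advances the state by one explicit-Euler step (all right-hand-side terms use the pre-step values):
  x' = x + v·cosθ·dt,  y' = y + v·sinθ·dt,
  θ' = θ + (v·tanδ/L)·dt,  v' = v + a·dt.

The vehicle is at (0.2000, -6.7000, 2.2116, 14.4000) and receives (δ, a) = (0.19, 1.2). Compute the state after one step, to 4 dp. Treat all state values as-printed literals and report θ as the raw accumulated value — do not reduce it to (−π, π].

x' = 0.2000 + 14.4000·cos(2.2116)·0.25 = -1.9522
y' = -6.7000 + 14.4000·sin(2.2116)·0.25 = -3.8142
θ' = 2.2116 + (14.4000/3.4)·tan(0.19)·0.25 = 2.4152
v' = 14.4000 + 1.2000·0.25 = 14.7000

(-1.9522, -3.8142, 2.4152, 14.7000)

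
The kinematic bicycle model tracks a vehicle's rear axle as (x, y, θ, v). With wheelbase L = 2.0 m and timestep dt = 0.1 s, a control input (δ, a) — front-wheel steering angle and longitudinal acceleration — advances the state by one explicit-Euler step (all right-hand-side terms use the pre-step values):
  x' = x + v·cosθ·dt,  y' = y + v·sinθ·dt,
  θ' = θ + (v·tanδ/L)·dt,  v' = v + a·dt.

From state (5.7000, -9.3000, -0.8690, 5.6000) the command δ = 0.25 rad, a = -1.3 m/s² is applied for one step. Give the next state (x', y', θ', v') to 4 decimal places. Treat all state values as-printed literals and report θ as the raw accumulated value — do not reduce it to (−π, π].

(6.0615, -9.7277, -0.7975, 5.4700)

x' = 5.7000 + 5.6000·cos(-0.8690)·0.1 = 6.0615
y' = -9.3000 + 5.6000·sin(-0.8690)·0.1 = -9.7277
θ' = -0.8690 + (5.6000/2.0)·tan(0.25)·0.1 = -0.7975
v' = 5.6000 − 1.3000·0.1 = 5.4700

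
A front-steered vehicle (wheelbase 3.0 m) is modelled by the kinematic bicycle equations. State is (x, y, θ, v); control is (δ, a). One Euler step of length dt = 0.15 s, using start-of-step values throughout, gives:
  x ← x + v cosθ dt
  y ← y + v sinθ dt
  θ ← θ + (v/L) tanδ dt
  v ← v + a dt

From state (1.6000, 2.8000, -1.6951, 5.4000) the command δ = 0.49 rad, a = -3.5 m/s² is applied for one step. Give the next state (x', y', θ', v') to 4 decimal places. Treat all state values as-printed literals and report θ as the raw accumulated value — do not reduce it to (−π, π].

x' = 1.6000 + 5.4000·cos(-1.6951)·0.15 = 1.4996
y' = 2.8000 + 5.4000·sin(-1.6951)·0.15 = 1.9962
θ' = -1.6951 + (5.4000/3.0)·tan(0.49)·0.15 = -1.5511
v' = 5.4000 − 3.5000·0.15 = 4.8750

(1.4996, 1.9962, -1.5511, 4.8750)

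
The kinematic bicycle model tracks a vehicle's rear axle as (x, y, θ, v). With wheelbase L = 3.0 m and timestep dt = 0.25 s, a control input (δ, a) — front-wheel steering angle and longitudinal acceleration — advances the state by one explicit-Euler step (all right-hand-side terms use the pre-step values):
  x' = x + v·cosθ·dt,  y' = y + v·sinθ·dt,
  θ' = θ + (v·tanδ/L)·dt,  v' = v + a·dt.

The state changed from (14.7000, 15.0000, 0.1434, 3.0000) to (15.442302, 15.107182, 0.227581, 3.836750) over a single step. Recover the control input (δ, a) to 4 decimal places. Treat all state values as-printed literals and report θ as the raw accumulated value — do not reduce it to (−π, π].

a = (v'−v)/dt = (0.836750)/0.25 = 3.3470
Δθ = θ'−θ = 0.084181;  (v·dt/L) = 3.0000·0.25/3.0 = 0.250000
tan δ = Δθ·L/(v·dt) = 0.336724  →  δ = 0.3248

δ = 0.3248, a = 3.3470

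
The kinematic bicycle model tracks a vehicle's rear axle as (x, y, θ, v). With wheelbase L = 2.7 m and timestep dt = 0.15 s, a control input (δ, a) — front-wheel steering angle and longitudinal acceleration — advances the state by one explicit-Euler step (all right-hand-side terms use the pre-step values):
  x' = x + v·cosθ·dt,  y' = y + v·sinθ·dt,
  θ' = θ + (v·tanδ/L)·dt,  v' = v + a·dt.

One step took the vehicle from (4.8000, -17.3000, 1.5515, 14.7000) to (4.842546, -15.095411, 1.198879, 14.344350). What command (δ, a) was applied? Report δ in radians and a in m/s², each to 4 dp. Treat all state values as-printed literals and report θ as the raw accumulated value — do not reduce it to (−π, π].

a = (v'−v)/dt = (-0.355650)/0.15 = -2.3710
Δθ = θ'−θ = -0.352621;  (v·dt/L) = 14.7000·0.15/2.7 = 0.816667
tan δ = Δθ·L/(v·dt) = -0.431781  →  δ = -0.4076

δ = -0.4076, a = -2.3710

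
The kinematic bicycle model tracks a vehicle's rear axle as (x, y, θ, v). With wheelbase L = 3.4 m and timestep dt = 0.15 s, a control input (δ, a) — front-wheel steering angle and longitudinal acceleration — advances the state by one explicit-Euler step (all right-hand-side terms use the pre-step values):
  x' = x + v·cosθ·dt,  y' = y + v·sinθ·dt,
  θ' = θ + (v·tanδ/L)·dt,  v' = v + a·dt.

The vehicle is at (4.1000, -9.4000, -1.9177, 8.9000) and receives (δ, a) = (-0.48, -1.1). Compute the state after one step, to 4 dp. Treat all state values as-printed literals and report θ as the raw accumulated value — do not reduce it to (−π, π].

(3.6461, -10.6555, -2.1221, 8.7350)

x' = 4.1000 + 8.9000·cos(-1.9177)·0.15 = 3.6461
y' = -9.4000 + 8.9000·sin(-1.9177)·0.15 = -10.6555
θ' = -1.9177 + (8.9000/3.4)·tan(-0.48)·0.15 = -2.1221
v' = 8.9000 − 1.1000·0.15 = 8.7350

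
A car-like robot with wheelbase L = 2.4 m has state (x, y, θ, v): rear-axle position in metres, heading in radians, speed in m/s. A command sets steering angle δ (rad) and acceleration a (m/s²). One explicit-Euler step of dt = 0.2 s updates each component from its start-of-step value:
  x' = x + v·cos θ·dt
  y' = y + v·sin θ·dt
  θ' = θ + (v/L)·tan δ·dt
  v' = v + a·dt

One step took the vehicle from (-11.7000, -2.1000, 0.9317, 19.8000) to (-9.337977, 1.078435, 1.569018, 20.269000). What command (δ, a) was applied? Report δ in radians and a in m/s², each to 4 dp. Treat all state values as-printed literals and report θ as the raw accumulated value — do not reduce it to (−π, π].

a = (v'−v)/dt = (0.469000)/0.2 = 2.3450
Δθ = θ'−θ = 0.637318;  (v·dt/L) = 19.8000·0.2/2.4 = 1.650000
tan δ = Δθ·L/(v·dt) = 0.386253  →  δ = 0.3686

δ = 0.3686, a = 2.3450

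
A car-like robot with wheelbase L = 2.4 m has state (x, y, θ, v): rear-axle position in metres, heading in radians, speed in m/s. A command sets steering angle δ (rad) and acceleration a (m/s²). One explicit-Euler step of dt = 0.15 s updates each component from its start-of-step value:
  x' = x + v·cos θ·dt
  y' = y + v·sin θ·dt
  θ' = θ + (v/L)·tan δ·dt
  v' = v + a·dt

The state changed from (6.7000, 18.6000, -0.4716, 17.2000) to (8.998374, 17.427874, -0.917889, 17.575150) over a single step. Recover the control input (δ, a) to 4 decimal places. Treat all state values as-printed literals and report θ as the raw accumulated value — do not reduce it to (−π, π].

a = (v'−v)/dt = (0.375150)/0.15 = 2.5010
Δθ = θ'−θ = -0.446289;  (v·dt/L) = 17.2000·0.15/2.4 = 1.075000
tan δ = Δθ·L/(v·dt) = -0.415153  →  δ = -0.3935

δ = -0.3935, a = 2.5010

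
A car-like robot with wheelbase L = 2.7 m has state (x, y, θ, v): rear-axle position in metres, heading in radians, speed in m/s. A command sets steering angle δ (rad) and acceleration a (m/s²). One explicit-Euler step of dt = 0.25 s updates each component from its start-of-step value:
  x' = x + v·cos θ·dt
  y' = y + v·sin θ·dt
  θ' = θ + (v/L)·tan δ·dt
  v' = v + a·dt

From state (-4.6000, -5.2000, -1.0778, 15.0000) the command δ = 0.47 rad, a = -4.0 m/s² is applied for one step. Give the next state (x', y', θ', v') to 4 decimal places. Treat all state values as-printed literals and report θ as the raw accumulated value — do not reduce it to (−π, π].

x' = -4.6000 + 15.0000·cos(-1.0778)·0.25 = -2.8252
y' = -5.2000 + 15.0000·sin(-1.0778)·0.25 = -8.5034
θ' = -1.0778 + (15.0000/2.7)·tan(0.47)·0.25 = -0.3723
v' = 15.0000 − 4.0000·0.25 = 14.0000

(-2.8252, -8.5034, -0.3723, 14.0000)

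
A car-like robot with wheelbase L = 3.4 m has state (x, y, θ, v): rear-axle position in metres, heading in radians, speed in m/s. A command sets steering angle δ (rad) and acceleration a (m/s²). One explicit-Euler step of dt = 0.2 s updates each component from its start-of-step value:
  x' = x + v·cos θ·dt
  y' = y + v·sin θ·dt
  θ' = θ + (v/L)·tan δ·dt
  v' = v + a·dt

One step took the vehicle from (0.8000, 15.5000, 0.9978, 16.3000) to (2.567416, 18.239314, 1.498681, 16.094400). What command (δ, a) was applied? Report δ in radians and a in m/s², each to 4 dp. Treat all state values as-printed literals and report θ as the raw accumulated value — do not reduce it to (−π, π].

δ = 0.4814, a = -1.0280

a = (v'−v)/dt = (-0.205600)/0.2 = -1.0280
Δθ = θ'−θ = 0.500881;  (v·dt/L) = 16.3000·0.2/3.4 = 0.958824
tan δ = Δθ·L/(v·dt) = 0.522391  →  δ = 0.4814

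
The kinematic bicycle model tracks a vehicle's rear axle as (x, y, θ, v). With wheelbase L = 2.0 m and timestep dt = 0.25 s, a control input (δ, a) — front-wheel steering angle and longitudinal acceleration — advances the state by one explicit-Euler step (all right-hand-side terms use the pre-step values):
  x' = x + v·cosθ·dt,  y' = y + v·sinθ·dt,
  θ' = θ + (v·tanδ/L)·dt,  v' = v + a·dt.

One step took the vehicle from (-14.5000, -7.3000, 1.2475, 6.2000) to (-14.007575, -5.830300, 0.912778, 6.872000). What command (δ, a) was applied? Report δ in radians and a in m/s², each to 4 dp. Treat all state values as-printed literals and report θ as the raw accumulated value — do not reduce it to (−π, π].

a = (v'−v)/dt = (0.672000)/0.25 = 2.6880
Δθ = θ'−θ = -0.334722;  (v·dt/L) = 6.2000·0.25/2.0 = 0.775000
tan δ = Δθ·L/(v·dt) = -0.431899  →  δ = -0.4077

δ = -0.4077, a = 2.6880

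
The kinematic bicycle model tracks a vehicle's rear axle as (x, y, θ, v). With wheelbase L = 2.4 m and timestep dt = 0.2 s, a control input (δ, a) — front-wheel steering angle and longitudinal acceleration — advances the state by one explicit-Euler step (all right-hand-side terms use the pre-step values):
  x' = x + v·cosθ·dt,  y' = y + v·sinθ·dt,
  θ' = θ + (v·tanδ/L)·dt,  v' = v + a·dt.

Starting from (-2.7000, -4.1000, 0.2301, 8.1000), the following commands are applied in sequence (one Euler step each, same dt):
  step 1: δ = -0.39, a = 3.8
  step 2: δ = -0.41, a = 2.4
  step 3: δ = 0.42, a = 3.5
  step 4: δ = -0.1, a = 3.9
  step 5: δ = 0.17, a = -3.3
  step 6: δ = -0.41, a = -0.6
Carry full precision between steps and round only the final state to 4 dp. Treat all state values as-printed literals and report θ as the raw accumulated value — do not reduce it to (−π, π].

(8.5793, -4.6526, -0.3178, 10.0400)

after step 1 (δ=-0.39, a=3.8): (-1.122697, -3.730519, -0.047362, 8.860000)
after step 2 (δ=-0.41, a=2.4): (0.647316, -3.814413, -0.368265, 9.340000)
after step 3 (δ=0.42, a=3.5): (2.390073, -4.486887, -0.020682, 10.040000)
after step 4 (δ=-0.1, a=3.9): (4.397643, -4.528415, -0.104629, 10.820000)
after step 5 (δ=0.17, a=-3.3): (6.549809, -4.754420, 0.050148, 10.160000)
after step 6 (δ=-0.41, a=-0.6): (8.579254, -4.652561, -0.317840, 10.040000)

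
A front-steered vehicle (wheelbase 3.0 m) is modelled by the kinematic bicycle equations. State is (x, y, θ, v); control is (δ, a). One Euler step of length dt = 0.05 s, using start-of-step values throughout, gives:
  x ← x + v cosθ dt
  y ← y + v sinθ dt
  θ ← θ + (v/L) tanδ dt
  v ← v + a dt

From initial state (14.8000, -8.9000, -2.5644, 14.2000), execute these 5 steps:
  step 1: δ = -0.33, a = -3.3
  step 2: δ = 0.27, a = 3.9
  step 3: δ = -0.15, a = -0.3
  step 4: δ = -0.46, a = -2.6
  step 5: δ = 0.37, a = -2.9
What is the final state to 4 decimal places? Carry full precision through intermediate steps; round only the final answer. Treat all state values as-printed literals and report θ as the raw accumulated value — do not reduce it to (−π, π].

(11.7238, -10.6354, -2.6429, 13.9400)

after step 1 (δ=-0.33, a=-3.3): (14.205022, -9.287428, -2.645464, 14.035000)
after step 2 (δ=0.27, a=3.9): (13.587880, -9.621478, -2.580726, 14.230000)
after step 3 (δ=-0.15, a=-0.3): (12.985386, -9.999940, -2.616570, 14.215000)
after step 4 (δ=-0.46, a=-2.6): (12.370365, -10.356191, -2.733950, 14.085000)
after step 5 (δ=0.37, a=-2.9): (11.723823, -10.635388, -2.642899, 13.940000)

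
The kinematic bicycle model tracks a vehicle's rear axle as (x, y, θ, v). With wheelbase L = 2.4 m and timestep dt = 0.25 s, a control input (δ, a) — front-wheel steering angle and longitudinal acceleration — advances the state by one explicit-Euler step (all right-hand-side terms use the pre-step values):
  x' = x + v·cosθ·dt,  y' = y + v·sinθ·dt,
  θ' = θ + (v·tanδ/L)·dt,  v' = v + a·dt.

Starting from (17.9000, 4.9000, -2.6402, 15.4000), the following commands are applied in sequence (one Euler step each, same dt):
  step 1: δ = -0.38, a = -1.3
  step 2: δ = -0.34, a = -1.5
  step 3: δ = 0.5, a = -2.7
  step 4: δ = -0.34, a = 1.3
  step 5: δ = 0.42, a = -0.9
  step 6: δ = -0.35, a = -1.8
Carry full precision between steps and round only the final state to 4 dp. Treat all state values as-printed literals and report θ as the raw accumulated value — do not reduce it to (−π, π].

after step 1 (δ=-0.38, a=-1.3): (14.523881, 3.049508, -3.280925, 15.075000)
after step 2 (δ=-0.34, a=-1.5): (10.791654, 3.572918, -3.836402, 14.700000)
after step 3 (δ=0.5, a=-2.7): (7.968608, 5.925796, -2.999876, 14.025000)
after step 4 (δ=-0.34, a=1.3): (4.497508, 5.430565, -3.516664, 14.350000)
after step 5 (δ=0.42, a=-0.9): (1.159405, 6.744805, -2.849131, 14.125000)
after step 6 (δ=-0.35, a=-1.8): (-2.221897, 5.726709, -3.386217, 13.675000)

(-2.2219, 5.7267, -3.3862, 13.6750)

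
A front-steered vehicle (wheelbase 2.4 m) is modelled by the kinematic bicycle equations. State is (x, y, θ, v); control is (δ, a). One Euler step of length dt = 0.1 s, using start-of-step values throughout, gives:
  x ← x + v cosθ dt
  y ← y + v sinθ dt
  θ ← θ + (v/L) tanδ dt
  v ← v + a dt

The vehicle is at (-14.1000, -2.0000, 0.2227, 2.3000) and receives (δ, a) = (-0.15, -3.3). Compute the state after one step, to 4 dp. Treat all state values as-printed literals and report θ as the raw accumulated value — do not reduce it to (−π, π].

(-13.8757, -1.9492, 0.2082, 1.9700)

x' = -14.1000 + 2.3000·cos(0.2227)·0.1 = -13.8757
y' = -2.0000 + 2.3000·sin(0.2227)·0.1 = -1.9492
θ' = 0.2227 + (2.3000/2.4)·tan(-0.15)·0.1 = 0.2082
v' = 2.3000 − 3.3000·0.1 = 1.9700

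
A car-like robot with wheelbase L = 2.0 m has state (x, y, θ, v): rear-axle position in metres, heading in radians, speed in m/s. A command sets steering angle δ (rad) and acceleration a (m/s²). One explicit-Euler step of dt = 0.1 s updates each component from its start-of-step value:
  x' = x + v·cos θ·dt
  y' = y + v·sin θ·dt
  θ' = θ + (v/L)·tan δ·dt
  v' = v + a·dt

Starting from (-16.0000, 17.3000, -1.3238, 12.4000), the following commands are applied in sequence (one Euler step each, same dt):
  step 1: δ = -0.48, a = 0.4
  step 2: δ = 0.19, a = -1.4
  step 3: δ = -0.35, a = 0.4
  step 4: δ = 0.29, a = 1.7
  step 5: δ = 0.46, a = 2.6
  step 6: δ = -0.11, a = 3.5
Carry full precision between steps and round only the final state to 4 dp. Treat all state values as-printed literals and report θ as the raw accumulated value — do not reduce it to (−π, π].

after step 1 (δ=-0.48, a=0.4): (-15.696829, 16.097633, -1.646579, 12.440000)
after step 2 (δ=0.19, a=-1.4): (-15.791012, 14.857203, -1.526956, 12.300000)
after step 3 (δ=-0.35, a=0.4): (-15.737106, 13.628385, -1.751448, 12.340000)
after step 4 (δ=0.29, a=1.7): (-15.958820, 12.414466, -1.567328, 12.510000)
after step 5 (δ=0.46, a=2.6): (-15.954480, 11.163474, -1.257424, 12.770000)
after step 6 (δ=-0.11, a=3.5): (-15.560822, 9.948664, -1.327944, 13.120000)

(-15.5608, 9.9487, -1.3279, 13.1200)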